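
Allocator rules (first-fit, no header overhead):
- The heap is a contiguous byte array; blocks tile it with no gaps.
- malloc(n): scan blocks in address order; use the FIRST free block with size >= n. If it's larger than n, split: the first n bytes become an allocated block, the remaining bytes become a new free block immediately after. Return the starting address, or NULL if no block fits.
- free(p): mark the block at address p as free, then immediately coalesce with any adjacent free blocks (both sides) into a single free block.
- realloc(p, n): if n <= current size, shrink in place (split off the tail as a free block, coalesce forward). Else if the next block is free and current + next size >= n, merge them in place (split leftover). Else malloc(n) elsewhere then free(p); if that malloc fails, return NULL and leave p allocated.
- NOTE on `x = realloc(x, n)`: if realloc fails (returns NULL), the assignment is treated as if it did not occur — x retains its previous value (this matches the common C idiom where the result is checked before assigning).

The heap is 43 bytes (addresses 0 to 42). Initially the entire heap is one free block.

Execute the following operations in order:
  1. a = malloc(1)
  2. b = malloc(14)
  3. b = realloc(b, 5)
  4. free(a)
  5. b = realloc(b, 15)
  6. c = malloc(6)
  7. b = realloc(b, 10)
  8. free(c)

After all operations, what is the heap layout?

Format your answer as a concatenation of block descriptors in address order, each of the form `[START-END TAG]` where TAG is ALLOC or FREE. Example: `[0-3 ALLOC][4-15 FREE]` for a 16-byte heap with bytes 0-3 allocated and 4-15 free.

Answer: [0-0 FREE][1-10 ALLOC][11-42 FREE]

Derivation:
Op 1: a = malloc(1) -> a = 0; heap: [0-0 ALLOC][1-42 FREE]
Op 2: b = malloc(14) -> b = 1; heap: [0-0 ALLOC][1-14 ALLOC][15-42 FREE]
Op 3: b = realloc(b, 5) -> b = 1; heap: [0-0 ALLOC][1-5 ALLOC][6-42 FREE]
Op 4: free(a) -> (freed a); heap: [0-0 FREE][1-5 ALLOC][6-42 FREE]
Op 5: b = realloc(b, 15) -> b = 1; heap: [0-0 FREE][1-15 ALLOC][16-42 FREE]
Op 6: c = malloc(6) -> c = 16; heap: [0-0 FREE][1-15 ALLOC][16-21 ALLOC][22-42 FREE]
Op 7: b = realloc(b, 10) -> b = 1; heap: [0-0 FREE][1-10 ALLOC][11-15 FREE][16-21 ALLOC][22-42 FREE]
Op 8: free(c) -> (freed c); heap: [0-0 FREE][1-10 ALLOC][11-42 FREE]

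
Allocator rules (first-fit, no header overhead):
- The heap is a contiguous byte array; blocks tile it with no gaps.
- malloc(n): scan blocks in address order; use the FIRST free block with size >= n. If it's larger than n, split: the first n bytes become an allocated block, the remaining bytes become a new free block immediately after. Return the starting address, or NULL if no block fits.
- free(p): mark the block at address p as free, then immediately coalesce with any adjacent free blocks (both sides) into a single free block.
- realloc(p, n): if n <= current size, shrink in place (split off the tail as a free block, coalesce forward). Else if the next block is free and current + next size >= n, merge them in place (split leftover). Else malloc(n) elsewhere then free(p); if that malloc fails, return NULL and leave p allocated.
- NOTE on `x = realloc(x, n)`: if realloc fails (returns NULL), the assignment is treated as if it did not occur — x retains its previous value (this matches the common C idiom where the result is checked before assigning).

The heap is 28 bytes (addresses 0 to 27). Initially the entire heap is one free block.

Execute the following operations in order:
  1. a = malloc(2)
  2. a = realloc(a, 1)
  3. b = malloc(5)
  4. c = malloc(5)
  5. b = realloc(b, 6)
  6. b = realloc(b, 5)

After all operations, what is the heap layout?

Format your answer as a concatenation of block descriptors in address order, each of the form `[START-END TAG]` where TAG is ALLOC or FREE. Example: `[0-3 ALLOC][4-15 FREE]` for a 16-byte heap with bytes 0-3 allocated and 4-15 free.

Op 1: a = malloc(2) -> a = 0; heap: [0-1 ALLOC][2-27 FREE]
Op 2: a = realloc(a, 1) -> a = 0; heap: [0-0 ALLOC][1-27 FREE]
Op 3: b = malloc(5) -> b = 1; heap: [0-0 ALLOC][1-5 ALLOC][6-27 FREE]
Op 4: c = malloc(5) -> c = 6; heap: [0-0 ALLOC][1-5 ALLOC][6-10 ALLOC][11-27 FREE]
Op 5: b = realloc(b, 6) -> b = 11; heap: [0-0 ALLOC][1-5 FREE][6-10 ALLOC][11-16 ALLOC][17-27 FREE]
Op 6: b = realloc(b, 5) -> b = 11; heap: [0-0 ALLOC][1-5 FREE][6-10 ALLOC][11-15 ALLOC][16-27 FREE]

Answer: [0-0 ALLOC][1-5 FREE][6-10 ALLOC][11-15 ALLOC][16-27 FREE]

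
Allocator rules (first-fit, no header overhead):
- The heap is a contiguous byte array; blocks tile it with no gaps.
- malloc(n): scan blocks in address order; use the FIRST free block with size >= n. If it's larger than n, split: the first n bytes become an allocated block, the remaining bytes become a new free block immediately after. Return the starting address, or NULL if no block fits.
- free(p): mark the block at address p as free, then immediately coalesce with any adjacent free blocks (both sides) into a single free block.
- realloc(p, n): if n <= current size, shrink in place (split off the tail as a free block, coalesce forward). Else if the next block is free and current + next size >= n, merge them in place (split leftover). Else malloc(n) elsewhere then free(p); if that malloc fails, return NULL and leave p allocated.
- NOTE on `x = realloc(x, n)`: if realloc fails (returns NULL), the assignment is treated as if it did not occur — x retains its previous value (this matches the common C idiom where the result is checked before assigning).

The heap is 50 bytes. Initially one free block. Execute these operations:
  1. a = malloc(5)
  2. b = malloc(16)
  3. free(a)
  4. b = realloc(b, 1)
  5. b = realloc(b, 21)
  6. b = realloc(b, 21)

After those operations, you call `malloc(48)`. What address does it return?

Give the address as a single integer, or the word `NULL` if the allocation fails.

Op 1: a = malloc(5) -> a = 0; heap: [0-4 ALLOC][5-49 FREE]
Op 2: b = malloc(16) -> b = 5; heap: [0-4 ALLOC][5-20 ALLOC][21-49 FREE]
Op 3: free(a) -> (freed a); heap: [0-4 FREE][5-20 ALLOC][21-49 FREE]
Op 4: b = realloc(b, 1) -> b = 5; heap: [0-4 FREE][5-5 ALLOC][6-49 FREE]
Op 5: b = realloc(b, 21) -> b = 5; heap: [0-4 FREE][5-25 ALLOC][26-49 FREE]
Op 6: b = realloc(b, 21) -> b = 5; heap: [0-4 FREE][5-25 ALLOC][26-49 FREE]
malloc(48): first-fit scan over [0-4 FREE][5-25 ALLOC][26-49 FREE] -> NULL

Answer: NULL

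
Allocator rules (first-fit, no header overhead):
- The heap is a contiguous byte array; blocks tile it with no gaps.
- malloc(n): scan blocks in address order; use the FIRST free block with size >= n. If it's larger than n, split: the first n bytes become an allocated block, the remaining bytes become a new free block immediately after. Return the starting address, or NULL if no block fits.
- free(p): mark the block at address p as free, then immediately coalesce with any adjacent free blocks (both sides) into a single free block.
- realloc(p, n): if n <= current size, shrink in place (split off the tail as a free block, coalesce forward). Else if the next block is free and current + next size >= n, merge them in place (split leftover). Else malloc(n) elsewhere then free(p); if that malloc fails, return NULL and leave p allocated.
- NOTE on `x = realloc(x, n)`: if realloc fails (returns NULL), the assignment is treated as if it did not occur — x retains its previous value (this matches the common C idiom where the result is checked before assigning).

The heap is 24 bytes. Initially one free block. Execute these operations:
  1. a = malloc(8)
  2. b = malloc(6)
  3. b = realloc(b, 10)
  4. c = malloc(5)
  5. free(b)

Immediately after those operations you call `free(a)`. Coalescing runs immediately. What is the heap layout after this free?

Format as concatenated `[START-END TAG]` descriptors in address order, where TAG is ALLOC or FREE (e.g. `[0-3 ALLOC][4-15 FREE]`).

Op 1: a = malloc(8) -> a = 0; heap: [0-7 ALLOC][8-23 FREE]
Op 2: b = malloc(6) -> b = 8; heap: [0-7 ALLOC][8-13 ALLOC][14-23 FREE]
Op 3: b = realloc(b, 10) -> b = 8; heap: [0-7 ALLOC][8-17 ALLOC][18-23 FREE]
Op 4: c = malloc(5) -> c = 18; heap: [0-7 ALLOC][8-17 ALLOC][18-22 ALLOC][23-23 FREE]
Op 5: free(b) -> (freed b); heap: [0-7 ALLOC][8-17 FREE][18-22 ALLOC][23-23 FREE]
free(a): a = 0 -> block [0-7 ALLOC]; mark free, coalesce with adjacent free neighbors -> [0-17 FREE][18-22 ALLOC][23-23 FREE]

Answer: [0-17 FREE][18-22 ALLOC][23-23 FREE]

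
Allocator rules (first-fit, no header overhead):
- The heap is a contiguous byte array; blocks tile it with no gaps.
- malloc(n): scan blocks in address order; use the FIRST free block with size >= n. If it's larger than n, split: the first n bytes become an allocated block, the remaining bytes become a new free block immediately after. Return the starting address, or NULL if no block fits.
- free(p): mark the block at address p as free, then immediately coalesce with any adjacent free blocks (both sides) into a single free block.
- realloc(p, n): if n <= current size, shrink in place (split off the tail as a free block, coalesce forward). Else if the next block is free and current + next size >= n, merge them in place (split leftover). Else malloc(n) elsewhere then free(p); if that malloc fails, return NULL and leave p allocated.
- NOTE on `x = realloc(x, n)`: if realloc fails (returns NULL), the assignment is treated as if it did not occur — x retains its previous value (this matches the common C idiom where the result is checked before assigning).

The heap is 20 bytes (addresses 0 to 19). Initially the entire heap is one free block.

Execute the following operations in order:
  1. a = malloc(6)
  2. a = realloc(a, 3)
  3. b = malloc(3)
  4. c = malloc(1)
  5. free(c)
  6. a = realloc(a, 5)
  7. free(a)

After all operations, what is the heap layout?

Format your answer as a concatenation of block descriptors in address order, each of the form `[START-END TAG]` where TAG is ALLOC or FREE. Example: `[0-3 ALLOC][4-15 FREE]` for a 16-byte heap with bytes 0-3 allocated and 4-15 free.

Op 1: a = malloc(6) -> a = 0; heap: [0-5 ALLOC][6-19 FREE]
Op 2: a = realloc(a, 3) -> a = 0; heap: [0-2 ALLOC][3-19 FREE]
Op 3: b = malloc(3) -> b = 3; heap: [0-2 ALLOC][3-5 ALLOC][6-19 FREE]
Op 4: c = malloc(1) -> c = 6; heap: [0-2 ALLOC][3-5 ALLOC][6-6 ALLOC][7-19 FREE]
Op 5: free(c) -> (freed c); heap: [0-2 ALLOC][3-5 ALLOC][6-19 FREE]
Op 6: a = realloc(a, 5) -> a = 6; heap: [0-2 FREE][3-5 ALLOC][6-10 ALLOC][11-19 FREE]
Op 7: free(a) -> (freed a); heap: [0-2 FREE][3-5 ALLOC][6-19 FREE]

Answer: [0-2 FREE][3-5 ALLOC][6-19 FREE]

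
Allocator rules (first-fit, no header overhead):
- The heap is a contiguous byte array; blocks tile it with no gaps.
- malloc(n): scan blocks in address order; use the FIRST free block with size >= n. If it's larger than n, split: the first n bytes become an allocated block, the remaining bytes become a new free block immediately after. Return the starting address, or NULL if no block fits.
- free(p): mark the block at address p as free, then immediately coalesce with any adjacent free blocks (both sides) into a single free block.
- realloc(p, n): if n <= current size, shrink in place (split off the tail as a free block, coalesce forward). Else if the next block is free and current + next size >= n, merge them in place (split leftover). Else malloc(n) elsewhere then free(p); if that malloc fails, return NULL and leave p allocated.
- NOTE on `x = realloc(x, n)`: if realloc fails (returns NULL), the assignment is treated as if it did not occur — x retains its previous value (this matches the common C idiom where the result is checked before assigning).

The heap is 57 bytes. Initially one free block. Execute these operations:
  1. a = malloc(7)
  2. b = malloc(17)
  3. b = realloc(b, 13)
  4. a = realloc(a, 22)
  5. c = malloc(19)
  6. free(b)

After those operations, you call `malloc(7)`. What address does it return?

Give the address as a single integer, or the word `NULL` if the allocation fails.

Op 1: a = malloc(7) -> a = 0; heap: [0-6 ALLOC][7-56 FREE]
Op 2: b = malloc(17) -> b = 7; heap: [0-6 ALLOC][7-23 ALLOC][24-56 FREE]
Op 3: b = realloc(b, 13) -> b = 7; heap: [0-6 ALLOC][7-19 ALLOC][20-56 FREE]
Op 4: a = realloc(a, 22) -> a = 20; heap: [0-6 FREE][7-19 ALLOC][20-41 ALLOC][42-56 FREE]
Op 5: c = malloc(19) -> c = NULL; heap: [0-6 FREE][7-19 ALLOC][20-41 ALLOC][42-56 FREE]
Op 6: free(b) -> (freed b); heap: [0-19 FREE][20-41 ALLOC][42-56 FREE]
malloc(7): first-fit scan over [0-19 FREE][20-41 ALLOC][42-56 FREE] -> 0

Answer: 0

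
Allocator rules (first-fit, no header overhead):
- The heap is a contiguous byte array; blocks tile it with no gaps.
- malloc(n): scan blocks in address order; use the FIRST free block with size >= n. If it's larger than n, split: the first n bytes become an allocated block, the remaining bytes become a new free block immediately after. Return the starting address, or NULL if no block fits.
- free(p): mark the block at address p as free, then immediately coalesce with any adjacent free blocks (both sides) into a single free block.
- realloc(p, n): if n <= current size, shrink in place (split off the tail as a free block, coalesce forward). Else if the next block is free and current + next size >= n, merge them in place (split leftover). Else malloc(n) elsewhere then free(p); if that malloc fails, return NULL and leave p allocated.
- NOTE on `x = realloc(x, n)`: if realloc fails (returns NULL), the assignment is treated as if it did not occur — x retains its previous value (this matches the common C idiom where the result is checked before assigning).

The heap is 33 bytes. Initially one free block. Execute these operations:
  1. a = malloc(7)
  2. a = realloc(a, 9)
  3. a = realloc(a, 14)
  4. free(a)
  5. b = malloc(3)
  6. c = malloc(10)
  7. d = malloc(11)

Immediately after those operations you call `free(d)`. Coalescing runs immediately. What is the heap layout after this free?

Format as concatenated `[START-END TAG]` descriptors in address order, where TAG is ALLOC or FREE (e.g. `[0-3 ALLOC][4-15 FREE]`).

Op 1: a = malloc(7) -> a = 0; heap: [0-6 ALLOC][7-32 FREE]
Op 2: a = realloc(a, 9) -> a = 0; heap: [0-8 ALLOC][9-32 FREE]
Op 3: a = realloc(a, 14) -> a = 0; heap: [0-13 ALLOC][14-32 FREE]
Op 4: free(a) -> (freed a); heap: [0-32 FREE]
Op 5: b = malloc(3) -> b = 0; heap: [0-2 ALLOC][3-32 FREE]
Op 6: c = malloc(10) -> c = 3; heap: [0-2 ALLOC][3-12 ALLOC][13-32 FREE]
Op 7: d = malloc(11) -> d = 13; heap: [0-2 ALLOC][3-12 ALLOC][13-23 ALLOC][24-32 FREE]
free(d): d = 13 -> block [13-23 ALLOC]; mark free, coalesce with adjacent free neighbors -> [0-2 ALLOC][3-12 ALLOC][13-32 FREE]

Answer: [0-2 ALLOC][3-12 ALLOC][13-32 FREE]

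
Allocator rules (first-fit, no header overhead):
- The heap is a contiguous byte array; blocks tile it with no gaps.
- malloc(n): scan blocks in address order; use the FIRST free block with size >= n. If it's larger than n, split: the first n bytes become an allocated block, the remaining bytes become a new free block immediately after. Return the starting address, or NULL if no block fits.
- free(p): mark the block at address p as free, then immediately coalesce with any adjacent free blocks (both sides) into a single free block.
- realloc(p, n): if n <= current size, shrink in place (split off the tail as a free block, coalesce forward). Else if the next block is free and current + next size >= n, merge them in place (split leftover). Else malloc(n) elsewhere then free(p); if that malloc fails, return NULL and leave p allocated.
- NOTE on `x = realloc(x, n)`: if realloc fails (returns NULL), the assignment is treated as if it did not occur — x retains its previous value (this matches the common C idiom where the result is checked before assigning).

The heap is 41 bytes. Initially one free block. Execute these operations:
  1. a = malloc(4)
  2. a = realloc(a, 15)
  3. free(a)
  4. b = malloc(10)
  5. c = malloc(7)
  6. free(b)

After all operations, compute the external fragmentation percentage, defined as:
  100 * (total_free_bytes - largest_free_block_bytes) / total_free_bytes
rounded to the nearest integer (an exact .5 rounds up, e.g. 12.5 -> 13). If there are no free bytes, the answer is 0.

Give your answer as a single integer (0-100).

Answer: 29

Derivation:
Op 1: a = malloc(4) -> a = 0; heap: [0-3 ALLOC][4-40 FREE]
Op 2: a = realloc(a, 15) -> a = 0; heap: [0-14 ALLOC][15-40 FREE]
Op 3: free(a) -> (freed a); heap: [0-40 FREE]
Op 4: b = malloc(10) -> b = 0; heap: [0-9 ALLOC][10-40 FREE]
Op 5: c = malloc(7) -> c = 10; heap: [0-9 ALLOC][10-16 ALLOC][17-40 FREE]
Op 6: free(b) -> (freed b); heap: [0-9 FREE][10-16 ALLOC][17-40 FREE]
Free blocks: [10 24] total_free=34 largest=24 -> 100*(34-24)/34 = 1000/34 ≈ 29.412 -> rounds to 29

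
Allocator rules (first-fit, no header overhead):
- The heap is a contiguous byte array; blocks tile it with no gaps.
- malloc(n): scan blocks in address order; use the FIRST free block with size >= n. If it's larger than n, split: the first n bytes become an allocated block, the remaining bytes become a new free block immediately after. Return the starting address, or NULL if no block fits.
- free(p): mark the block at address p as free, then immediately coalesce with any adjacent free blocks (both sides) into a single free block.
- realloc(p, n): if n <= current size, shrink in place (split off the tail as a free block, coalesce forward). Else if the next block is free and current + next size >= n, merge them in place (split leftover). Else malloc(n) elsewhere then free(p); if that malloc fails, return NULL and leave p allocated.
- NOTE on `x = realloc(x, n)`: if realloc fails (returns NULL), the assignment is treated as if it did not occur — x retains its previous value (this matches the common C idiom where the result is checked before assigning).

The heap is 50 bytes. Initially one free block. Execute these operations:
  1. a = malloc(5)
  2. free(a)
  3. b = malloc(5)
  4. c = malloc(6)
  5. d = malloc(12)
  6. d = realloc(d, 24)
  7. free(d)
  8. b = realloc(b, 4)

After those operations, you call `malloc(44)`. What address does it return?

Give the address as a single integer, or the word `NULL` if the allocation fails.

Answer: NULL

Derivation:
Op 1: a = malloc(5) -> a = 0; heap: [0-4 ALLOC][5-49 FREE]
Op 2: free(a) -> (freed a); heap: [0-49 FREE]
Op 3: b = malloc(5) -> b = 0; heap: [0-4 ALLOC][5-49 FREE]
Op 4: c = malloc(6) -> c = 5; heap: [0-4 ALLOC][5-10 ALLOC][11-49 FREE]
Op 5: d = malloc(12) -> d = 11; heap: [0-4 ALLOC][5-10 ALLOC][11-22 ALLOC][23-49 FREE]
Op 6: d = realloc(d, 24) -> d = 11; heap: [0-4 ALLOC][5-10 ALLOC][11-34 ALLOC][35-49 FREE]
Op 7: free(d) -> (freed d); heap: [0-4 ALLOC][5-10 ALLOC][11-49 FREE]
Op 8: b = realloc(b, 4) -> b = 0; heap: [0-3 ALLOC][4-4 FREE][5-10 ALLOC][11-49 FREE]
malloc(44): first-fit scan over [0-3 ALLOC][4-4 FREE][5-10 ALLOC][11-49 FREE] -> NULL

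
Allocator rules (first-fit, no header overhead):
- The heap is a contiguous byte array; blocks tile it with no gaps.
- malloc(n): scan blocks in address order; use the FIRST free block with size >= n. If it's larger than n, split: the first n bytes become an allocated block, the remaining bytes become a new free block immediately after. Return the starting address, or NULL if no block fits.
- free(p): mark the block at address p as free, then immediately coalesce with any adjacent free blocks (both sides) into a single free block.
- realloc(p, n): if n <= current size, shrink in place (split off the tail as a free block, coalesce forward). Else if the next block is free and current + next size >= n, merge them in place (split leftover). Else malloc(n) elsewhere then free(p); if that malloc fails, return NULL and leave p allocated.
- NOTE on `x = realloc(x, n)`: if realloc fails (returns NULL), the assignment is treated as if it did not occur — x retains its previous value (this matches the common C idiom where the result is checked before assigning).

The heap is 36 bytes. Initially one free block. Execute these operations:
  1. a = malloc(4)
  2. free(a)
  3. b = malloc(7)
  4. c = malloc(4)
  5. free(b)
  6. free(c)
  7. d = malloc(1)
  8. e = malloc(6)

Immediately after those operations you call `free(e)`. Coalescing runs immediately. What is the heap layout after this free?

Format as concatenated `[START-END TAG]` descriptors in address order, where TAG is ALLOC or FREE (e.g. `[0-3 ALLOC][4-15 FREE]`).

Answer: [0-0 ALLOC][1-35 FREE]

Derivation:
Op 1: a = malloc(4) -> a = 0; heap: [0-3 ALLOC][4-35 FREE]
Op 2: free(a) -> (freed a); heap: [0-35 FREE]
Op 3: b = malloc(7) -> b = 0; heap: [0-6 ALLOC][7-35 FREE]
Op 4: c = malloc(4) -> c = 7; heap: [0-6 ALLOC][7-10 ALLOC][11-35 FREE]
Op 5: free(b) -> (freed b); heap: [0-6 FREE][7-10 ALLOC][11-35 FREE]
Op 6: free(c) -> (freed c); heap: [0-35 FREE]
Op 7: d = malloc(1) -> d = 0; heap: [0-0 ALLOC][1-35 FREE]
Op 8: e = malloc(6) -> e = 1; heap: [0-0 ALLOC][1-6 ALLOC][7-35 FREE]
free(e): e = 1 -> block [1-6 ALLOC]; mark free, coalesce with adjacent free neighbors -> [0-0 ALLOC][1-35 FREE]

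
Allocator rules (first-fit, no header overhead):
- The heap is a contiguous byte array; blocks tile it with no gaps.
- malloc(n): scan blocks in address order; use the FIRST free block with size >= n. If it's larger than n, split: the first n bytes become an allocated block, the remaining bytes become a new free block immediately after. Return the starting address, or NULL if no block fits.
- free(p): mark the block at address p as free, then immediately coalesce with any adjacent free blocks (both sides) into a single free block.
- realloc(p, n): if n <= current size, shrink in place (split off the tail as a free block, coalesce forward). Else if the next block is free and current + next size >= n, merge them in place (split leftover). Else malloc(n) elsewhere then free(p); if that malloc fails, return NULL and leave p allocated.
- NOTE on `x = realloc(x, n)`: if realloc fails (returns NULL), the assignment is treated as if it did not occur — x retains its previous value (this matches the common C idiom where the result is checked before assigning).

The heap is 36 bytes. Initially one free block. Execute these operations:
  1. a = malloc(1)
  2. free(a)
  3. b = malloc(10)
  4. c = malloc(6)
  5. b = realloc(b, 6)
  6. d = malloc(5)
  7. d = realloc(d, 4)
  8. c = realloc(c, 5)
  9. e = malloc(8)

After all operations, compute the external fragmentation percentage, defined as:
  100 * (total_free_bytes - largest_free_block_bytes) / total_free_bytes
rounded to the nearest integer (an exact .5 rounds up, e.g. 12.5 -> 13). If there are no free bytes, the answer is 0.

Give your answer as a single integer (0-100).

Op 1: a = malloc(1) -> a = 0; heap: [0-0 ALLOC][1-35 FREE]
Op 2: free(a) -> (freed a); heap: [0-35 FREE]
Op 3: b = malloc(10) -> b = 0; heap: [0-9 ALLOC][10-35 FREE]
Op 4: c = malloc(6) -> c = 10; heap: [0-9 ALLOC][10-15 ALLOC][16-35 FREE]
Op 5: b = realloc(b, 6) -> b = 0; heap: [0-5 ALLOC][6-9 FREE][10-15 ALLOC][16-35 FREE]
Op 6: d = malloc(5) -> d = 16; heap: [0-5 ALLOC][6-9 FREE][10-15 ALLOC][16-20 ALLOC][21-35 FREE]
Op 7: d = realloc(d, 4) -> d = 16; heap: [0-5 ALLOC][6-9 FREE][10-15 ALLOC][16-19 ALLOC][20-35 FREE]
Op 8: c = realloc(c, 5) -> c = 10; heap: [0-5 ALLOC][6-9 FREE][10-14 ALLOC][15-15 FREE][16-19 ALLOC][20-35 FREE]
Op 9: e = malloc(8) -> e = 20; heap: [0-5 ALLOC][6-9 FREE][10-14 ALLOC][15-15 FREE][16-19 ALLOC][20-27 ALLOC][28-35 FREE]
Free blocks: [4 1 8] total_free=13 largest=8 -> 100*(13-8)/13 = 500/13 ≈ 38.462 -> rounds to 38

Answer: 38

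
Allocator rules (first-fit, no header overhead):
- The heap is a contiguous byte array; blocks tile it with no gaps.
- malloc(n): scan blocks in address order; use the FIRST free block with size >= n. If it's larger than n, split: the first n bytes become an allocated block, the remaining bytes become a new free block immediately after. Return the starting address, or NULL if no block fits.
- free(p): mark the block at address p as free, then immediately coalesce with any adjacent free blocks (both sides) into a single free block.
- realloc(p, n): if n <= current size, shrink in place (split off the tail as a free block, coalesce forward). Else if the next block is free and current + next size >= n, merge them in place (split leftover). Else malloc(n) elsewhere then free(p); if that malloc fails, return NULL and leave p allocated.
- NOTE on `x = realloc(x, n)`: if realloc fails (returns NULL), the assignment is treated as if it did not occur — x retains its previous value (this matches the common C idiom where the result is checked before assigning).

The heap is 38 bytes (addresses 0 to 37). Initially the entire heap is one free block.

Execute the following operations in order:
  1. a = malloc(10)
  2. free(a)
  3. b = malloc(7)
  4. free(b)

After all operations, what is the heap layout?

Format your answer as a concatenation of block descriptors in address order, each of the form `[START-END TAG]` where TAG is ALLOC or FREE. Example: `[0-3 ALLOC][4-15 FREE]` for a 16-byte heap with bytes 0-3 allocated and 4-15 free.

Answer: [0-37 FREE]

Derivation:
Op 1: a = malloc(10) -> a = 0; heap: [0-9 ALLOC][10-37 FREE]
Op 2: free(a) -> (freed a); heap: [0-37 FREE]
Op 3: b = malloc(7) -> b = 0; heap: [0-6 ALLOC][7-37 FREE]
Op 4: free(b) -> (freed b); heap: [0-37 FREE]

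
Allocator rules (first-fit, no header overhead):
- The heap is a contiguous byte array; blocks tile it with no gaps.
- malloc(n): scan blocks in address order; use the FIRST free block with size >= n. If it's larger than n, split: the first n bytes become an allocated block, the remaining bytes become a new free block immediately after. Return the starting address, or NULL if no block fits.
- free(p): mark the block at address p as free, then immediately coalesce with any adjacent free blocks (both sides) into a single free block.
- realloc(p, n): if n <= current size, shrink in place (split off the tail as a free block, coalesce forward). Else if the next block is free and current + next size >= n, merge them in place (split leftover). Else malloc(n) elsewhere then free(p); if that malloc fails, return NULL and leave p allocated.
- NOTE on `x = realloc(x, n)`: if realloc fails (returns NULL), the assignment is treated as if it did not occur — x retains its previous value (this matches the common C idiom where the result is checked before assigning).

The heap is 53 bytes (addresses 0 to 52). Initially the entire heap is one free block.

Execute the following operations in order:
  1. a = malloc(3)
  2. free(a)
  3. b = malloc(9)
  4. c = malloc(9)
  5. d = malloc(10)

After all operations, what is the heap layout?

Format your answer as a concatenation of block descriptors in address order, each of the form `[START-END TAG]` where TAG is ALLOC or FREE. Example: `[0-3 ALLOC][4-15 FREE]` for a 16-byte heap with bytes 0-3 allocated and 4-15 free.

Op 1: a = malloc(3) -> a = 0; heap: [0-2 ALLOC][3-52 FREE]
Op 2: free(a) -> (freed a); heap: [0-52 FREE]
Op 3: b = malloc(9) -> b = 0; heap: [0-8 ALLOC][9-52 FREE]
Op 4: c = malloc(9) -> c = 9; heap: [0-8 ALLOC][9-17 ALLOC][18-52 FREE]
Op 5: d = malloc(10) -> d = 18; heap: [0-8 ALLOC][9-17 ALLOC][18-27 ALLOC][28-52 FREE]

Answer: [0-8 ALLOC][9-17 ALLOC][18-27 ALLOC][28-52 FREE]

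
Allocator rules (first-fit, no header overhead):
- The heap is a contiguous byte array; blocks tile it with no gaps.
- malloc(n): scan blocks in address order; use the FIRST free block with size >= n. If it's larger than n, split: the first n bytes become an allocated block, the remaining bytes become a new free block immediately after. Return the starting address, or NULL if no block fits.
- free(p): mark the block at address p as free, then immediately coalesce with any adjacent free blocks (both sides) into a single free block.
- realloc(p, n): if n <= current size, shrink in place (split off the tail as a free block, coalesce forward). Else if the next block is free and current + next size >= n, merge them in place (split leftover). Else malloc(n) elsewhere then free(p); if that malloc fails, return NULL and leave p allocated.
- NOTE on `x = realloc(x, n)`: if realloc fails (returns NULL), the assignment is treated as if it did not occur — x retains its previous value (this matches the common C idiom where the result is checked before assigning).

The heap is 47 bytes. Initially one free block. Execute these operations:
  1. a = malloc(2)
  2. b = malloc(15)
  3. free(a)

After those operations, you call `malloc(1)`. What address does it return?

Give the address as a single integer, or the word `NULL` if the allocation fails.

Op 1: a = malloc(2) -> a = 0; heap: [0-1 ALLOC][2-46 FREE]
Op 2: b = malloc(15) -> b = 2; heap: [0-1 ALLOC][2-16 ALLOC][17-46 FREE]
Op 3: free(a) -> (freed a); heap: [0-1 FREE][2-16 ALLOC][17-46 FREE]
malloc(1): first-fit scan over [0-1 FREE][2-16 ALLOC][17-46 FREE] -> 0

Answer: 0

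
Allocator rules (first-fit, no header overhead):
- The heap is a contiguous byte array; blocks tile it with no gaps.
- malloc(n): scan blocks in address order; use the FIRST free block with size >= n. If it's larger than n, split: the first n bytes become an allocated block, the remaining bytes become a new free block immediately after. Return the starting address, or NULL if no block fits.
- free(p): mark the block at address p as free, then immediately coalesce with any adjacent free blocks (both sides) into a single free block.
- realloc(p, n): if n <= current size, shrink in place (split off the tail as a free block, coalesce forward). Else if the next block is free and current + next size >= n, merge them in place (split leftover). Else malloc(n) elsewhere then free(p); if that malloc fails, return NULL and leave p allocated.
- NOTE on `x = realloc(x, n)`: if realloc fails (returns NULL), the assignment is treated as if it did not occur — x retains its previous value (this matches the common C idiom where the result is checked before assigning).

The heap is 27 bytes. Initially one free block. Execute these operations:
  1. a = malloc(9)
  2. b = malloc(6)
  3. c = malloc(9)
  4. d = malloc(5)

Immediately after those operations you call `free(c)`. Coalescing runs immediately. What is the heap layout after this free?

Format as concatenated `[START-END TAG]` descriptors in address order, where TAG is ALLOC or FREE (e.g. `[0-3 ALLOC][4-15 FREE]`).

Answer: [0-8 ALLOC][9-14 ALLOC][15-26 FREE]

Derivation:
Op 1: a = malloc(9) -> a = 0; heap: [0-8 ALLOC][9-26 FREE]
Op 2: b = malloc(6) -> b = 9; heap: [0-8 ALLOC][9-14 ALLOC][15-26 FREE]
Op 3: c = malloc(9) -> c = 15; heap: [0-8 ALLOC][9-14 ALLOC][15-23 ALLOC][24-26 FREE]
Op 4: d = malloc(5) -> d = NULL; heap: [0-8 ALLOC][9-14 ALLOC][15-23 ALLOC][24-26 FREE]
free(c): c = 15 -> block [15-23 ALLOC]; mark free, coalesce with adjacent free neighbors -> [0-8 ALLOC][9-14 ALLOC][15-26 FREE]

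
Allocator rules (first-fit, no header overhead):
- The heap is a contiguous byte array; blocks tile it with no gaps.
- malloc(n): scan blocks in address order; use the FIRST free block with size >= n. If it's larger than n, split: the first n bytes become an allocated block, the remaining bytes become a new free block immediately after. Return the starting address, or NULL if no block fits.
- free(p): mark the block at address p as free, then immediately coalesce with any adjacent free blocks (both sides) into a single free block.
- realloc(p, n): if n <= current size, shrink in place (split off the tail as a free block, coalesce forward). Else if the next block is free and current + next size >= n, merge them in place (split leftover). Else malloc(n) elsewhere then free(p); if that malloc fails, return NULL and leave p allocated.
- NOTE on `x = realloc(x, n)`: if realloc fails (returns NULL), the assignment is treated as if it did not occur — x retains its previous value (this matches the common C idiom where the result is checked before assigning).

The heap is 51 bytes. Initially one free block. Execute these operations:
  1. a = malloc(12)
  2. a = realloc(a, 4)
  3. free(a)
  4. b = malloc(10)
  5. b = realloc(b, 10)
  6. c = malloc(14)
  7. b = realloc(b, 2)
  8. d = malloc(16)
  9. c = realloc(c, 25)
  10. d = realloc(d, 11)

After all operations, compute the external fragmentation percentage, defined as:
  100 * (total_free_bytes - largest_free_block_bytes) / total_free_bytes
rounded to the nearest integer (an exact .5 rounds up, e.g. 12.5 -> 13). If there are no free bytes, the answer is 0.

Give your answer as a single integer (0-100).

Op 1: a = malloc(12) -> a = 0; heap: [0-11 ALLOC][12-50 FREE]
Op 2: a = realloc(a, 4) -> a = 0; heap: [0-3 ALLOC][4-50 FREE]
Op 3: free(a) -> (freed a); heap: [0-50 FREE]
Op 4: b = malloc(10) -> b = 0; heap: [0-9 ALLOC][10-50 FREE]
Op 5: b = realloc(b, 10) -> b = 0; heap: [0-9 ALLOC][10-50 FREE]
Op 6: c = malloc(14) -> c = 10; heap: [0-9 ALLOC][10-23 ALLOC][24-50 FREE]
Op 7: b = realloc(b, 2) -> b = 0; heap: [0-1 ALLOC][2-9 FREE][10-23 ALLOC][24-50 FREE]
Op 8: d = malloc(16) -> d = 24; heap: [0-1 ALLOC][2-9 FREE][10-23 ALLOC][24-39 ALLOC][40-50 FREE]
Op 9: c = realloc(c, 25) -> NULL (c unchanged); heap: [0-1 ALLOC][2-9 FREE][10-23 ALLOC][24-39 ALLOC][40-50 FREE]
Op 10: d = realloc(d, 11) -> d = 24; heap: [0-1 ALLOC][2-9 FREE][10-23 ALLOC][24-34 ALLOC][35-50 FREE]
Free blocks: [8 16] total_free=24 largest=16 -> 100*(24-16)/24 = 800/24 ≈ 33.333 -> rounds to 33

Answer: 33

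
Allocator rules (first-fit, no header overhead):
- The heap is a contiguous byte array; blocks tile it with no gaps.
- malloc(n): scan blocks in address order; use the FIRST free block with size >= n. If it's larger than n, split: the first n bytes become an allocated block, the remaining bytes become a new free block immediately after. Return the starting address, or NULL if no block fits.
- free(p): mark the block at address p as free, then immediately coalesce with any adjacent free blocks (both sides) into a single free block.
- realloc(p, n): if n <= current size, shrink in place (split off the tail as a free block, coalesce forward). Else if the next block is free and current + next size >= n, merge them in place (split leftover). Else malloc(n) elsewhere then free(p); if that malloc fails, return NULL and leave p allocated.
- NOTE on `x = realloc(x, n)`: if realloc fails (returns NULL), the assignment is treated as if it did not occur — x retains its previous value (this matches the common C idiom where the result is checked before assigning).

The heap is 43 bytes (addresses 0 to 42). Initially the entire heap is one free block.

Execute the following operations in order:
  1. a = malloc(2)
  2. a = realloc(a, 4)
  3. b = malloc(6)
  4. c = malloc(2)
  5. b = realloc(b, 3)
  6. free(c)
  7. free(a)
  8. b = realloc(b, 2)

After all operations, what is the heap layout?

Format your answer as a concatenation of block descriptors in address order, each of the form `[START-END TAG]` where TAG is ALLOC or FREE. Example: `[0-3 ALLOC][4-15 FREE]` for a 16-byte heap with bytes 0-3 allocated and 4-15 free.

Answer: [0-3 FREE][4-5 ALLOC][6-42 FREE]

Derivation:
Op 1: a = malloc(2) -> a = 0; heap: [0-1 ALLOC][2-42 FREE]
Op 2: a = realloc(a, 4) -> a = 0; heap: [0-3 ALLOC][4-42 FREE]
Op 3: b = malloc(6) -> b = 4; heap: [0-3 ALLOC][4-9 ALLOC][10-42 FREE]
Op 4: c = malloc(2) -> c = 10; heap: [0-3 ALLOC][4-9 ALLOC][10-11 ALLOC][12-42 FREE]
Op 5: b = realloc(b, 3) -> b = 4; heap: [0-3 ALLOC][4-6 ALLOC][7-9 FREE][10-11 ALLOC][12-42 FREE]
Op 6: free(c) -> (freed c); heap: [0-3 ALLOC][4-6 ALLOC][7-42 FREE]
Op 7: free(a) -> (freed a); heap: [0-3 FREE][4-6 ALLOC][7-42 FREE]
Op 8: b = realloc(b, 2) -> b = 4; heap: [0-3 FREE][4-5 ALLOC][6-42 FREE]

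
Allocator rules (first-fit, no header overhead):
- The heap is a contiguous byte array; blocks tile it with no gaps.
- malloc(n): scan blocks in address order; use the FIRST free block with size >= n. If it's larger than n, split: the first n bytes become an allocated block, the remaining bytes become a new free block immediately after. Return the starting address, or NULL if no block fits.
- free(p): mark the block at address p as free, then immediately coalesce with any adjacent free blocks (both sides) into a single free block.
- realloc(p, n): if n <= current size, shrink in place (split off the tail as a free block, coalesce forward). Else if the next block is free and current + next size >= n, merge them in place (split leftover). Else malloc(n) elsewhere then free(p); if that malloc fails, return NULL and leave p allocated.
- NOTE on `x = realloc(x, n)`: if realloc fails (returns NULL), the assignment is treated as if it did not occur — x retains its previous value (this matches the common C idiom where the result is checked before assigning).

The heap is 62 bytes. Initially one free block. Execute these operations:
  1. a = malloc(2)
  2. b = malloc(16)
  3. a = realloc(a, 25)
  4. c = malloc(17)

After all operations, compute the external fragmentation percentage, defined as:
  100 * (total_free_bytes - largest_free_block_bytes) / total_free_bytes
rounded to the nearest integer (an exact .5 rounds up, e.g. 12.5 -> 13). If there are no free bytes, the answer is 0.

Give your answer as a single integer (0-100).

Answer: 50

Derivation:
Op 1: a = malloc(2) -> a = 0; heap: [0-1 ALLOC][2-61 FREE]
Op 2: b = malloc(16) -> b = 2; heap: [0-1 ALLOC][2-17 ALLOC][18-61 FREE]
Op 3: a = realloc(a, 25) -> a = 18; heap: [0-1 FREE][2-17 ALLOC][18-42 ALLOC][43-61 FREE]
Op 4: c = malloc(17) -> c = 43; heap: [0-1 FREE][2-17 ALLOC][18-42 ALLOC][43-59 ALLOC][60-61 FREE]
Free blocks: [2 2] total_free=4 largest=2 -> 100*(4-2)/4 = 200/4 = 50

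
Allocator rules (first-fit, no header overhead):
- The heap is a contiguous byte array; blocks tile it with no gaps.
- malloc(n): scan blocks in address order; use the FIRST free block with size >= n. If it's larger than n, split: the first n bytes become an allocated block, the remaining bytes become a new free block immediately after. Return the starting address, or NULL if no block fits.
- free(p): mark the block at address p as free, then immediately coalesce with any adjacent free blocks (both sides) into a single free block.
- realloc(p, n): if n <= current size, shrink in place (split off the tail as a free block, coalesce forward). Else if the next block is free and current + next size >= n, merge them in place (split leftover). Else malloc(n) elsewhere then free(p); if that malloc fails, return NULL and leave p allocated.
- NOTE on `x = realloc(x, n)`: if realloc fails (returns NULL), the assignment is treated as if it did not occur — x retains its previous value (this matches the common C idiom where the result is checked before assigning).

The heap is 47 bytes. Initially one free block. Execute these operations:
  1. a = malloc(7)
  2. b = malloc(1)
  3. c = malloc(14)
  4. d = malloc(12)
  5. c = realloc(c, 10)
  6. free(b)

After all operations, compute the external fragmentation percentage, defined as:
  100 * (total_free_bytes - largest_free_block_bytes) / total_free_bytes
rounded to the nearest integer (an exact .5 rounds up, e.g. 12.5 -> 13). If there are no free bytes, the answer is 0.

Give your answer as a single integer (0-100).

Answer: 28

Derivation:
Op 1: a = malloc(7) -> a = 0; heap: [0-6 ALLOC][7-46 FREE]
Op 2: b = malloc(1) -> b = 7; heap: [0-6 ALLOC][7-7 ALLOC][8-46 FREE]
Op 3: c = malloc(14) -> c = 8; heap: [0-6 ALLOC][7-7 ALLOC][8-21 ALLOC][22-46 FREE]
Op 4: d = malloc(12) -> d = 22; heap: [0-6 ALLOC][7-7 ALLOC][8-21 ALLOC][22-33 ALLOC][34-46 FREE]
Op 5: c = realloc(c, 10) -> c = 8; heap: [0-6 ALLOC][7-7 ALLOC][8-17 ALLOC][18-21 FREE][22-33 ALLOC][34-46 FREE]
Op 6: free(b) -> (freed b); heap: [0-6 ALLOC][7-7 FREE][8-17 ALLOC][18-21 FREE][22-33 ALLOC][34-46 FREE]
Free blocks: [1 4 13] total_free=18 largest=13 -> 100*(18-13)/18 = 500/18 ≈ 27.778 -> rounds to 28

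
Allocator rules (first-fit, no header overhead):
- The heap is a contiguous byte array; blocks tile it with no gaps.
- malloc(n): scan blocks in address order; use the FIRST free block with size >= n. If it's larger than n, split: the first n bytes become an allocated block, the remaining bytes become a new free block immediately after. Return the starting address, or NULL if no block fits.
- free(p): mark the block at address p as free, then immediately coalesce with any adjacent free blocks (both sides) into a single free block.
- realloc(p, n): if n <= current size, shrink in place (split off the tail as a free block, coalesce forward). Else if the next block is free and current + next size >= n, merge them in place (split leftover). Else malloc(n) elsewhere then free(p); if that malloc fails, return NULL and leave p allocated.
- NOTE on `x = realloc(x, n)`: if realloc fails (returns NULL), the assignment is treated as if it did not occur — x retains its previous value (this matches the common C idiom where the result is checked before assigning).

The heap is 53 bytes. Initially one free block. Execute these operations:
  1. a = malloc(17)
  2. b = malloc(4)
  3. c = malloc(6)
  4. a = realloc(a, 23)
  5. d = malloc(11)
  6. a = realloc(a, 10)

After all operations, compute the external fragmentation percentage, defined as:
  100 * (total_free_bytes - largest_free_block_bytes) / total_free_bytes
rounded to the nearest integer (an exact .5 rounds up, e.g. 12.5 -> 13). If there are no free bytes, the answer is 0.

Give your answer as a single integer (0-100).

Answer: 27

Derivation:
Op 1: a = malloc(17) -> a = 0; heap: [0-16 ALLOC][17-52 FREE]
Op 2: b = malloc(4) -> b = 17; heap: [0-16 ALLOC][17-20 ALLOC][21-52 FREE]
Op 3: c = malloc(6) -> c = 21; heap: [0-16 ALLOC][17-20 ALLOC][21-26 ALLOC][27-52 FREE]
Op 4: a = realloc(a, 23) -> a = 27; heap: [0-16 FREE][17-20 ALLOC][21-26 ALLOC][27-49 ALLOC][50-52 FREE]
Op 5: d = malloc(11) -> d = 0; heap: [0-10 ALLOC][11-16 FREE][17-20 ALLOC][21-26 ALLOC][27-49 ALLOC][50-52 FREE]
Op 6: a = realloc(a, 10) -> a = 27; heap: [0-10 ALLOC][11-16 FREE][17-20 ALLOC][21-26 ALLOC][27-36 ALLOC][37-52 FREE]
Free blocks: [6 16] total_free=22 largest=16 -> 100*(22-16)/22 = 600/22 ≈ 27.273 -> rounds to 27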